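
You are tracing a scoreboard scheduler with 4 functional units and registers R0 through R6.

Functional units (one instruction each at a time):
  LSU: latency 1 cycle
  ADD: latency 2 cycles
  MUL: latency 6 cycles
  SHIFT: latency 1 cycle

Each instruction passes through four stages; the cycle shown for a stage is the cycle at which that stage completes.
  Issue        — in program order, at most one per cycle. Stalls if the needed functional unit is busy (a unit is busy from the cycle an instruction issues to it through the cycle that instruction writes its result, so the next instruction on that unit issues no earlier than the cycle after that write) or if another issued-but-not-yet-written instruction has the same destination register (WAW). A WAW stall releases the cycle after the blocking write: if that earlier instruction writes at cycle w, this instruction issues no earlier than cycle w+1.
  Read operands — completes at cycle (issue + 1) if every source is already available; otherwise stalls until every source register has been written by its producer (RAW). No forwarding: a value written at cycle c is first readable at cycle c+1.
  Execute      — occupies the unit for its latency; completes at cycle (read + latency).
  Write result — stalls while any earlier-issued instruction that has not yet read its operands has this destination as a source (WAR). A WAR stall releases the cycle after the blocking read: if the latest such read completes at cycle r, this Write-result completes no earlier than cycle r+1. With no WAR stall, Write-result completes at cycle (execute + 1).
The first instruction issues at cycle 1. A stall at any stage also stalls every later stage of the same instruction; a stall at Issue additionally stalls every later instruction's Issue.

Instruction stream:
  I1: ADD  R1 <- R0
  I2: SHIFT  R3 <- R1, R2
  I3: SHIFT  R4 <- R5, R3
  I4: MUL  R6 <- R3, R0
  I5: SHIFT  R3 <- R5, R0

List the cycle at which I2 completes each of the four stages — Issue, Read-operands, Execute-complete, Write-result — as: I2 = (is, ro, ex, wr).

[I1] 1/2/4/5
[I2] 2/6/7/8  (RAW R1: wait I1 write@5)
[I3] 9/10/11/12  (struct: SHIFT busy until I2 writes@8)
[I4] 10/11/17/18
[I5] 13/14/15/16  (struct: SHIFT busy until I3 writes@12)

I2 = (2, 6, 7, 8)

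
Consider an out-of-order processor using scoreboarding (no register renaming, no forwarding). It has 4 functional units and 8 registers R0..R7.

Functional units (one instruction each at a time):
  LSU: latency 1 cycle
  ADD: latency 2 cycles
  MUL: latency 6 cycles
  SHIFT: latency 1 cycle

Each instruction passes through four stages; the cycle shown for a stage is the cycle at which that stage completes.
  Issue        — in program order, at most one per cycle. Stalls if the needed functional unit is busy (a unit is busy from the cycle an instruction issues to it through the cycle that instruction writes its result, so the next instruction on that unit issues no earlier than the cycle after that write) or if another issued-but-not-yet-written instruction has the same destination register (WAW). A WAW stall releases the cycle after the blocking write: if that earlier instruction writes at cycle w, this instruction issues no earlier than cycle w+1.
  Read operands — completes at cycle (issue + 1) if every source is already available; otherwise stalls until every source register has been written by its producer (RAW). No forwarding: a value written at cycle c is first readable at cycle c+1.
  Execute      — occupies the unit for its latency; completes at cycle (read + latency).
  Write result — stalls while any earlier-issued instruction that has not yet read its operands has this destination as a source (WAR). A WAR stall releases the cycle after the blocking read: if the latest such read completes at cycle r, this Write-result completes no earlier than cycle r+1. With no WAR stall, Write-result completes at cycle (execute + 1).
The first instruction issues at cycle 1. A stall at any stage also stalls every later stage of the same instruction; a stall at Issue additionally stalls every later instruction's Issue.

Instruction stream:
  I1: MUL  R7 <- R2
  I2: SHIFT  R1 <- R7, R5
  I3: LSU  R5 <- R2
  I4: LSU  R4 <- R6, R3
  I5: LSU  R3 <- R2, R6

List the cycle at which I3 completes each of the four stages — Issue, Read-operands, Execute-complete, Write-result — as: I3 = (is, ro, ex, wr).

I3 = (3, 4, 5, 11)

[1] I1→MUL
[2] I1 RO | I2→SHIFT
[3] I3→LSU
[4] I3 RO
[5] I3 EX
[8] I1 EX
[9] I1 WR R7
[10] I2 RO
[11] I2 EX | I3 WR R5
[12] I2 WR R1 | I4→LSU
[13] I4 RO
[14] I4 EX
[15] I4 WR R4
[16] I5→LSU
[17] I5 RO
[18] I5 EX
[19] I5 WR R3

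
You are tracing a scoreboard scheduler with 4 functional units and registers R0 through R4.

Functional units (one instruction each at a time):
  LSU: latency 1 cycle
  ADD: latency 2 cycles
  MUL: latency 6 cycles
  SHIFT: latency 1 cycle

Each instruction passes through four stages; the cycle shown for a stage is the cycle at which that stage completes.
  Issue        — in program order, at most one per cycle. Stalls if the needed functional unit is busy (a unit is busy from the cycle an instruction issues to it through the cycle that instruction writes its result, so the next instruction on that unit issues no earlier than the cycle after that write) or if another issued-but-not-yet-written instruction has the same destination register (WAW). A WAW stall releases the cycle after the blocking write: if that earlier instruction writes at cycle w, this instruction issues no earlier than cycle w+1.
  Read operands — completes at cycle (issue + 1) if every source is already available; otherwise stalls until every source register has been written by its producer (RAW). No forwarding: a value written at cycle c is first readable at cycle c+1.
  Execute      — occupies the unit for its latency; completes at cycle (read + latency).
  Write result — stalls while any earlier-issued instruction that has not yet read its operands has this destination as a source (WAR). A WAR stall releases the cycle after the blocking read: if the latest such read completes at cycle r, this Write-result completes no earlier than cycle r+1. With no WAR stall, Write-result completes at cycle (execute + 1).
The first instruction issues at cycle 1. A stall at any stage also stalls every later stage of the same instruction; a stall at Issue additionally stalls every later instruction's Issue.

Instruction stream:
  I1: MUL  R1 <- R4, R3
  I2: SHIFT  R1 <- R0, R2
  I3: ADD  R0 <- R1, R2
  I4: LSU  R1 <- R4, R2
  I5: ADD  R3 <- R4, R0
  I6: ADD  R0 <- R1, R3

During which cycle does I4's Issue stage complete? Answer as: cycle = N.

cycle = 14

[1] I1→MUL
[2] I1 RO
[8] I1 EX
[9] I1 WR R1
[10] I2→SHIFT
[11] I2 RO, I3→ADD
[12] I2 EX
[13] I2 WR R1
[14] I3 RO, I4→LSU
[15] I4 RO
[16] I3 EX, I4 EX
[17] I3 WR R0, I4 WR R1
[18] I5→ADD
[19] I5 RO
[21] I5 EX
[22] I5 WR R3
[23] I6→ADD
[24] I6 RO
[26] I6 EX
[27] I6 WR R0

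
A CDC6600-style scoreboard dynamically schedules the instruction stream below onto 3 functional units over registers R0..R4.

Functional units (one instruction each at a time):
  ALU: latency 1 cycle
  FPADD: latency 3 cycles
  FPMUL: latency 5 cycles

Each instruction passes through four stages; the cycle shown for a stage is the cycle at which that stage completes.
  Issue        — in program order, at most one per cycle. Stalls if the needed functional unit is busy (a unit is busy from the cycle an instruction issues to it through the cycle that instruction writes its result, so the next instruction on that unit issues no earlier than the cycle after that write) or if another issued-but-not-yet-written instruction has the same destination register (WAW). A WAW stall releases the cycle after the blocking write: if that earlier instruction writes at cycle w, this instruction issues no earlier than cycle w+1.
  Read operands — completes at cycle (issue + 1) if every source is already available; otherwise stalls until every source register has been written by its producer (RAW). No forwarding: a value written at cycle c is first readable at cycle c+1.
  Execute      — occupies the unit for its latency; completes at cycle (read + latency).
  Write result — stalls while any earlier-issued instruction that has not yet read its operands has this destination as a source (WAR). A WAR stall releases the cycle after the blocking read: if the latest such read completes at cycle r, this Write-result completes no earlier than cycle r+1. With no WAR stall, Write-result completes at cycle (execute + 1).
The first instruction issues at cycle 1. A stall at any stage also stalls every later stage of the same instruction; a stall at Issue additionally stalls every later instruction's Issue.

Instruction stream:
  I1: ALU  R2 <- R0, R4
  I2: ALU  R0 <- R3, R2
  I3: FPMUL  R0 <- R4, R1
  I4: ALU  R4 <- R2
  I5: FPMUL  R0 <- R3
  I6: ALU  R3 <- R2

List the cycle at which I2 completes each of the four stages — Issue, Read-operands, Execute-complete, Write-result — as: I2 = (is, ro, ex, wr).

I2 = (5, 6, 7, 8)

[1] issue I1 (ALU)
[2] I1 read-ops
[3] I1 finished on ALU
[4] I1→R2
[5] issue I2 (ALU)
[6] I2 read-ops
[7] I2 finished on ALU
[8] I2→R0
[9] issue I3 (FPMUL)
[10] I3 read-ops | issue I4 (ALU)
[11] I4 read-ops
[12] I4 finished on ALU
[13] I4→R4
[15] I3 finished on FPMUL
[16] I3→R0
[17] issue I5 (FPMUL)
[18] I5 read-ops | issue I6 (ALU)
[19] I6 read-ops
[20] I6 finished on ALU
[21] I6→R3
[23] I5 finished on FPMUL
[24] I5→R0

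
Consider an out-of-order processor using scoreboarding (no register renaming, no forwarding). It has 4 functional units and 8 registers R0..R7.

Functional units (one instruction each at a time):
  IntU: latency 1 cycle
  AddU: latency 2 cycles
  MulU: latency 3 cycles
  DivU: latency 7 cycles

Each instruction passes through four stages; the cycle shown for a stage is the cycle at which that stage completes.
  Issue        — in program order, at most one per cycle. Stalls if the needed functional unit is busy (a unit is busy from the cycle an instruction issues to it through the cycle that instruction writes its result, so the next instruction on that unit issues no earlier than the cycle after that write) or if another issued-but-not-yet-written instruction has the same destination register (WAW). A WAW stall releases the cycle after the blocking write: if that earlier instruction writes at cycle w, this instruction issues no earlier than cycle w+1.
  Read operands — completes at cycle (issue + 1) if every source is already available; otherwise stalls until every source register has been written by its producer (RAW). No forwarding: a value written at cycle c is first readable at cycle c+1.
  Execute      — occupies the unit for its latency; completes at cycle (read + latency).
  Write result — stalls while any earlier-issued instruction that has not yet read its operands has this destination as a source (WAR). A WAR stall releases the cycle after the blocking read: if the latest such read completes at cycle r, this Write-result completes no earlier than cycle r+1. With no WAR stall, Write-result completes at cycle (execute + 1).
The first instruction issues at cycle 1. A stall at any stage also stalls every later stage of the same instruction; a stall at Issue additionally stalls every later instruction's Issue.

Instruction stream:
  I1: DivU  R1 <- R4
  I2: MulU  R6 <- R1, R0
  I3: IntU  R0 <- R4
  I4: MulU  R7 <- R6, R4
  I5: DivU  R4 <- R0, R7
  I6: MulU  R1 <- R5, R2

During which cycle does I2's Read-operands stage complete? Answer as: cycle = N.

cycle = 11

1) issue 1, read 2, done 9, write 10
2) issue 2, read 11, done 14, write 15  <RAW R1: wait I1 write@10>
3) issue 3, read 4, done 5, write 12  <WAR R0: wait I2 read@11>
4) issue 16, read 17, done 20, write 21  <struct: MulU busy until I2 writes@15>
5) issue 17, read 22, done 29, write 30  <RAW R7: wait I4 write@21>
6) issue 22, read 23, done 26, write 27  <struct: MulU busy until I4 writes@21>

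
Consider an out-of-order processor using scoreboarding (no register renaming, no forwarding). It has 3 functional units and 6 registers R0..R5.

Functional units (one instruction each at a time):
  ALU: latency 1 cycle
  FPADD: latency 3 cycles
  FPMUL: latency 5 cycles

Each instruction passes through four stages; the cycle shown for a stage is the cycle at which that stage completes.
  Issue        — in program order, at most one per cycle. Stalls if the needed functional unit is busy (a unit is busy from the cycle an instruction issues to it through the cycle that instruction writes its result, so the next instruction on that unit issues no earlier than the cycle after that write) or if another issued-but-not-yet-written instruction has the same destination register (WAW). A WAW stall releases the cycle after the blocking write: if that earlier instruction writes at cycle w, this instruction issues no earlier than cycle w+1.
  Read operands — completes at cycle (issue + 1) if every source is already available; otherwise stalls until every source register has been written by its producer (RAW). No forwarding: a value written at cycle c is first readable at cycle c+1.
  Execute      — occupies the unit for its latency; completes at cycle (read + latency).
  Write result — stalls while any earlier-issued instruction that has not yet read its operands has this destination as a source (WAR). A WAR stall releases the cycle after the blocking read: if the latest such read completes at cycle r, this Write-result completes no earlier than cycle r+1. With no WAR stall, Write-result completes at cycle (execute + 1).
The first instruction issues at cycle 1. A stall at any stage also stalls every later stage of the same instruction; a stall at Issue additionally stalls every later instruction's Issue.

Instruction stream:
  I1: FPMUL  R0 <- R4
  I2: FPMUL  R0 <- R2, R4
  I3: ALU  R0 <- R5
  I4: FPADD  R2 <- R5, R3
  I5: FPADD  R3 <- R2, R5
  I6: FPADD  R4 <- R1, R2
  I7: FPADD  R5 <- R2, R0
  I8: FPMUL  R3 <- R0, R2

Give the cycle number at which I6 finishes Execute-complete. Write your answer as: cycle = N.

  I1 | 1 | 2 | 7 | 8
  I2 | 9 | 10 | 15 | 16   struct: FPMUL busy until I1 writes@8
  I3 | 17 | 18 | 19 | 20   WAW R0: wait I2 write@16
  I4 | 18 | 19 | 22 | 23
  I5 | 24 | 25 | 28 | 29   struct: FPADD busy until I4 writes@23
  I6 | 30 | 31 | 34 | 35   struct: FPADD busy until I5 writes@29
  I7 | 36 | 37 | 40 | 41   struct: FPADD busy until I6 writes@35
  I8 | 37 | 38 | 43 | 44

cycle = 34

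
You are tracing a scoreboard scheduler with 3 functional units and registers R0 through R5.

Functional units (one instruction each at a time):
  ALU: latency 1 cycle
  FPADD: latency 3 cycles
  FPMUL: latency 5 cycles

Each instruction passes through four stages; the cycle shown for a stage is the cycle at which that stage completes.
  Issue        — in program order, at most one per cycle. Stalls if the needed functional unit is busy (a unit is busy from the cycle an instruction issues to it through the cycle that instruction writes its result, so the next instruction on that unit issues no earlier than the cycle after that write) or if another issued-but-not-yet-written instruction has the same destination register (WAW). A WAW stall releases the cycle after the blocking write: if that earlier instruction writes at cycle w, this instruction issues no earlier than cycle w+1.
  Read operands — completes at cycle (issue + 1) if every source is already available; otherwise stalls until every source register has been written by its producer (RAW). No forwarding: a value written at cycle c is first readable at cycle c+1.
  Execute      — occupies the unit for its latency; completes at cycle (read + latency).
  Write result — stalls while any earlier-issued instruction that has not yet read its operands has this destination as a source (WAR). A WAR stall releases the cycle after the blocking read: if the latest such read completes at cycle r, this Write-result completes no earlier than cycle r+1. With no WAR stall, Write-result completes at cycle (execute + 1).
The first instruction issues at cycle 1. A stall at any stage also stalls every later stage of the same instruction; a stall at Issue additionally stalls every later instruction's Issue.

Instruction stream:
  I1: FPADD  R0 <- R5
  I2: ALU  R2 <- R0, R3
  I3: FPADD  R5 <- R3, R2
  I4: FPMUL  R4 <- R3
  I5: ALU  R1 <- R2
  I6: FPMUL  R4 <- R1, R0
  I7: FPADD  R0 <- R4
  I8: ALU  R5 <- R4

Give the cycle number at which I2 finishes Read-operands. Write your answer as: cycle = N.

cycle = 7

  I1 | 1 | 2 | 5 | 6
  I2 | 2 | 7 | 8 | 9   RAW R0: wait I1 write@6
  I3 | 7 | 10 | 13 | 14   struct: FPADD busy until I1 writes@6 · RAW R2: wait I2 write@9
  I4 | 8 | 9 | 14 | 15
  I5 | 10 | 11 | 12 | 13   struct: ALU busy until I2 writes@9
  I6 | 16 | 17 | 22 | 23   struct: FPMUL busy until I4 writes@15
  I7 | 17 | 24 | 27 | 28   RAW R4: wait I6 write@23
  I8 | 18 | 24 | 25 | 26   RAW R4: wait I6 write@23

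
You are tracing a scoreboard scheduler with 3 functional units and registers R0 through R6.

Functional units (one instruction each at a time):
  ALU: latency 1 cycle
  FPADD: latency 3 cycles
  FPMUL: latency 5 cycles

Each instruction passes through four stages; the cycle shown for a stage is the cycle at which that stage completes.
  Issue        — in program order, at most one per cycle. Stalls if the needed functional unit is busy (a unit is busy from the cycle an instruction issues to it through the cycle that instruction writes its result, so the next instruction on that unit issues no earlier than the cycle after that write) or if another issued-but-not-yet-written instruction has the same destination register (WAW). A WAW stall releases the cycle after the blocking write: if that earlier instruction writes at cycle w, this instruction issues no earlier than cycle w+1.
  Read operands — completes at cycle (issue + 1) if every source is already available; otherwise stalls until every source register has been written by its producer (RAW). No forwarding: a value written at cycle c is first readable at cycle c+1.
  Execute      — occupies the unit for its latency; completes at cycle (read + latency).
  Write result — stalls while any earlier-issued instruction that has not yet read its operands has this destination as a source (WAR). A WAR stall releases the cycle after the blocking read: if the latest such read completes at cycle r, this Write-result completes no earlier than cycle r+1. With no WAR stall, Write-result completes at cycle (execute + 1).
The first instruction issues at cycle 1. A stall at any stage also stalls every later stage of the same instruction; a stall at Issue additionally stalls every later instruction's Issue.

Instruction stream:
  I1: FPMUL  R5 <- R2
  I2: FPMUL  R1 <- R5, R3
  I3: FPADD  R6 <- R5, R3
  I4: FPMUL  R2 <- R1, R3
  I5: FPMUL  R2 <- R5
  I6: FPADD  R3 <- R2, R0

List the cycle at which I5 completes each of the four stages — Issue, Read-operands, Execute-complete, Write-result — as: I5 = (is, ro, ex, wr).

I5 = (25, 26, 31, 32)

cycle 1: I1 issues→FPMUL
cycle 2: I1 reads
cycle 7: I1 exec-done
cycle 8: I1 writes R5
cycle 9: I2 issues→FPMUL
cycle 10: I2 reads; I3 issues→FPADD
cycle 11: I3 reads
cycle 14: I3 exec-done
cycle 15: I2 exec-done; I3 writes R6
cycle 16: I2 writes R1
cycle 17: I4 issues→FPMUL
cycle 18: I4 reads
cycle 23: I4 exec-done
cycle 24: I4 writes R2
cycle 25: I5 issues→FPMUL
cycle 26: I5 reads; I6 issues→FPADD
cycle 31: I5 exec-done
cycle 32: I5 writes R2
cycle 33: I6 reads
cycle 36: I6 exec-done
cycle 37: I6 writes R3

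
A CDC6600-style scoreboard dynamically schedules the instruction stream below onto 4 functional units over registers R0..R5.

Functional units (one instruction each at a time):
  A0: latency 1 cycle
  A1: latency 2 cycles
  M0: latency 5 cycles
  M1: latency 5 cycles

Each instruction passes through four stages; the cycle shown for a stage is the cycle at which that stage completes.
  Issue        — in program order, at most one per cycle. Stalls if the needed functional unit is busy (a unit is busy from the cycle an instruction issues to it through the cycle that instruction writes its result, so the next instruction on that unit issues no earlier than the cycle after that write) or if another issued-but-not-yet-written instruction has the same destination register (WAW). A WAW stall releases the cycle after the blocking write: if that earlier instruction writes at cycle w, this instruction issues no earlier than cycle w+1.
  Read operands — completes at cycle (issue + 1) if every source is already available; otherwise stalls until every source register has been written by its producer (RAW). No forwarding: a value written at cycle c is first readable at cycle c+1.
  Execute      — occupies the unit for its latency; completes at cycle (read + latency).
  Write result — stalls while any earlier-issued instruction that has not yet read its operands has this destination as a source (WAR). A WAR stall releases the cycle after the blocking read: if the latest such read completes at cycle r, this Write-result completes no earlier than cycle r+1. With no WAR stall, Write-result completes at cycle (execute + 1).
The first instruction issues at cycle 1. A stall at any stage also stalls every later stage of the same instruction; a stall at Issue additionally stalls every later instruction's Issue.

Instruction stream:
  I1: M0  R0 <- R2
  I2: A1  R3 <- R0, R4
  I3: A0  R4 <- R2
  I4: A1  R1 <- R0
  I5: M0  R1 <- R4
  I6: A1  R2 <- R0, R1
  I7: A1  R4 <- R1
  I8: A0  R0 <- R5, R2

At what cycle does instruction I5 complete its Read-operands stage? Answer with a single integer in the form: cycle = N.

cycle = 19

I1: IS=1 RO=2 EX=7 WR=8
I2: IS=2 RO=9 EX=11 WR=12  [RAW R0: wait I1 write@8]
I3: IS=3 RO=4 EX=5 WR=10  [WAR R4: wait I2 read@9]
I4: IS=13 RO=14 EX=16 WR=17  [struct: A1 busy until I2 writes@12]
I5: IS=18 RO=19 EX=24 WR=25  [WAW R1: wait I4 write@17]
I6: IS=19 RO=26 EX=28 WR=29  [RAW R1: wait I5 write@25]
I7: IS=30 RO=31 EX=33 WR=34  [struct: A1 busy until I6 writes@29]
I8: IS=31 RO=32 EX=33 WR=34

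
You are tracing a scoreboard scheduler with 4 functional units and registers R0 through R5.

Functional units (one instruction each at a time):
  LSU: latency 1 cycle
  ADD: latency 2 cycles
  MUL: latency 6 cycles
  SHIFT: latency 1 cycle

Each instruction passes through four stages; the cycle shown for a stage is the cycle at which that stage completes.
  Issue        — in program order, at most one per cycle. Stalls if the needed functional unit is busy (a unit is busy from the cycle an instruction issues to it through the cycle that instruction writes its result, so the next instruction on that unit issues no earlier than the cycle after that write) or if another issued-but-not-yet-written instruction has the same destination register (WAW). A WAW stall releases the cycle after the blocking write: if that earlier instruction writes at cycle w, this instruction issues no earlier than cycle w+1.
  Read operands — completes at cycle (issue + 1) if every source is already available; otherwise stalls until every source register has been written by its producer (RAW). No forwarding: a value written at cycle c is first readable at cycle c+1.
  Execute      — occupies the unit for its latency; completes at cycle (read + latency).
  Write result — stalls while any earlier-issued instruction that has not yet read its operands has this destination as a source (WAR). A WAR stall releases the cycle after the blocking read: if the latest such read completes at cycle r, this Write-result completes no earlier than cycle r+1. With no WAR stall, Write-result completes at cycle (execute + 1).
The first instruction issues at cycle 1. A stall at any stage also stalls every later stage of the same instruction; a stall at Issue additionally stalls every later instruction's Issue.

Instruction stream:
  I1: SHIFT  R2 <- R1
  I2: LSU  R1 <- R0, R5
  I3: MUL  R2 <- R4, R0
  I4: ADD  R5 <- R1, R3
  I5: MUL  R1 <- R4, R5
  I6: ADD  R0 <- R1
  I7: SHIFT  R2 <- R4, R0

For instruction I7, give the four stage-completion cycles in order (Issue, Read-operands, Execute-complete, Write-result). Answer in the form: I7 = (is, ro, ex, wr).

t=1  I1→SHIFT
t=2  I1 RO | I2→LSU
t=3  I1 EX | I2 RO
t=4  I1 WR R2 | I2 EX
t=5  I2 WR R1 | I3→MUL
t=6  I3 RO | I4→ADD
t=7  I4 RO
t=9  I4 EX
t=10  I4 WR R5
t=12  I3 EX
t=13  I3 WR R2
t=14  I5→MUL
t=15  I5 RO | I6→ADD
t=16  I7→SHIFT
t=21  I5 EX
t=22  I5 WR R1
t=23  I6 RO
t=25  I6 EX
t=26  I6 WR R0
t=27  I7 RO
t=28  I7 EX
t=29  I7 WR R2

I7 = (16, 27, 28, 29)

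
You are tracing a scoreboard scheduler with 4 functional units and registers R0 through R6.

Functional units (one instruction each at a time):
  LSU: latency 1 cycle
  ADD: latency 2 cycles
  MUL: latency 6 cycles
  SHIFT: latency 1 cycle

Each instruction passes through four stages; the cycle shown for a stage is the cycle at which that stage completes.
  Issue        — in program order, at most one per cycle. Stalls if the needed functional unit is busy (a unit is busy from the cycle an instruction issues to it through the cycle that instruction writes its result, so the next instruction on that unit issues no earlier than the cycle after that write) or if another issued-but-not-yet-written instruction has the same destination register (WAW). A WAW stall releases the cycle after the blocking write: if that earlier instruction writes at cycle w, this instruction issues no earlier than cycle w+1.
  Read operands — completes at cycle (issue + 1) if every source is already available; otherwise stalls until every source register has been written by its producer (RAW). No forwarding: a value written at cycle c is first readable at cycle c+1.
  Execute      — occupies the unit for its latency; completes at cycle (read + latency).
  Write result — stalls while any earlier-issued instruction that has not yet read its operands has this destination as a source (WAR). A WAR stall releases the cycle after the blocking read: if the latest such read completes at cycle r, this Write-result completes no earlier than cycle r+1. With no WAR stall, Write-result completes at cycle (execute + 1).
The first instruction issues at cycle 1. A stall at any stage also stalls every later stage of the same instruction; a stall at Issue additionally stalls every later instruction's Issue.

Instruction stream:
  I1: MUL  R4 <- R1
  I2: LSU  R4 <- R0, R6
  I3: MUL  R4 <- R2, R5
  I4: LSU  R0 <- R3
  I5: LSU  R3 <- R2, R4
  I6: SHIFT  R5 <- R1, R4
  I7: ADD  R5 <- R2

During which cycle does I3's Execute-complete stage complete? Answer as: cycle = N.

cycle = 21

  I1 | 1 | 2 | 8 | 9
  I2 | 10 | 11 | 12 | 13   WAW R4: wait I1 write@9
  I3 | 14 | 15 | 21 | 22   WAW R4: wait I2 write@13
  I4 | 15 | 16 | 17 | 18
  I5 | 19 | 23 | 24 | 25   struct: LSU busy until I4 writes@18 · RAW R4: wait I3 write@22
  I6 | 20 | 23 | 24 | 25   RAW R4: wait I3 write@22
  I7 | 26 | 27 | 29 | 30   WAW R5: wait I6 write@25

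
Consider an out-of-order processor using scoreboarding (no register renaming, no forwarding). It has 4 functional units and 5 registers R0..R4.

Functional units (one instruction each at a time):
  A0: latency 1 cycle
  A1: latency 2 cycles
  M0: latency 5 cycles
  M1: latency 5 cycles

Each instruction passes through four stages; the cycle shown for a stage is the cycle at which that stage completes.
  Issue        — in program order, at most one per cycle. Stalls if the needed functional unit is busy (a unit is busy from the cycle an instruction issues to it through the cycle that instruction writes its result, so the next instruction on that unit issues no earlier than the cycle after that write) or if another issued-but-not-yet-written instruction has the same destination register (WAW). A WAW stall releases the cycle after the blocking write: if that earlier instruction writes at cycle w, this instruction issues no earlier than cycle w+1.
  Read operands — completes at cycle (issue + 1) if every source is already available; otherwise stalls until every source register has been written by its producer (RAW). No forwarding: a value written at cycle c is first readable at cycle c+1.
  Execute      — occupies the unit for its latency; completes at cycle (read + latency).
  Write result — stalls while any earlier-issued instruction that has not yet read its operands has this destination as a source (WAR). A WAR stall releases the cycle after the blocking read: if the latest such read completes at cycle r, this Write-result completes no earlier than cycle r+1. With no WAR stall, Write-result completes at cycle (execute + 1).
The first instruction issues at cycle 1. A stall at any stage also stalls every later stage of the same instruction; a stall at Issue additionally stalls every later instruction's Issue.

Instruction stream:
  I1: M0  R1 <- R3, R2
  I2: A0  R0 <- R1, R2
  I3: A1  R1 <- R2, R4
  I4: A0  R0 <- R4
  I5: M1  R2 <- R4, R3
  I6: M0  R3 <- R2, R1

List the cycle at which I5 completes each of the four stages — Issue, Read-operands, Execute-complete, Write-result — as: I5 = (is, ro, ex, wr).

I1 -> (1, 2, 7, 8)
I2 -> (2, 9, 10, 11)  // RAW R1: wait I1 write@8
I3 -> (9, 10, 12, 13)  // WAW R1: wait I1 write@8
I4 -> (12, 13, 14, 15)  // struct: A0 busy until I2 writes@11
I5 -> (13, 14, 19, 20)
I6 -> (14, 21, 26, 27)  // RAW R2: wait I5 write@20

I5 = (13, 14, 19, 20)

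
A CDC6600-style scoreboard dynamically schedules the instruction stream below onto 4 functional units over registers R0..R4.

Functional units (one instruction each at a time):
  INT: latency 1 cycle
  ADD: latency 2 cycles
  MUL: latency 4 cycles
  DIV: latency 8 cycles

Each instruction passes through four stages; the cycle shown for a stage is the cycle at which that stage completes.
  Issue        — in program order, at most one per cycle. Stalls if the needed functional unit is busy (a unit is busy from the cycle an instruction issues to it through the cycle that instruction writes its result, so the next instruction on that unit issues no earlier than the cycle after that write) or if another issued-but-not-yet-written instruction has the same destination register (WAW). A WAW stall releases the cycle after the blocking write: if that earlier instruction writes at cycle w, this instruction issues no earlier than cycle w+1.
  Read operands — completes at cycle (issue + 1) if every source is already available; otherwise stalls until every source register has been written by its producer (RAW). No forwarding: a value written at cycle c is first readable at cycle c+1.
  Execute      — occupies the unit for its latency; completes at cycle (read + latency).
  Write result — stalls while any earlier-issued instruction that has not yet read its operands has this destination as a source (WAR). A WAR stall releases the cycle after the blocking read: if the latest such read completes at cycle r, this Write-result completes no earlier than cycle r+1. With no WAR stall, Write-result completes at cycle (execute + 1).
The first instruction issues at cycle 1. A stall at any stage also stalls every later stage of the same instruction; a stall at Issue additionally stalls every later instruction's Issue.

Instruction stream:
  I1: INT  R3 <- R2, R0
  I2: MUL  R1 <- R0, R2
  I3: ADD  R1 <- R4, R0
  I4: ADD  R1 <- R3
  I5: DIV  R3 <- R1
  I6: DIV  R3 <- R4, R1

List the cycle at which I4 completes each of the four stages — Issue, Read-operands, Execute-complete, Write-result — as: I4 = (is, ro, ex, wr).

c1: I1 issues→INT
c2: I1 reads | I2 issues→MUL
c3: I1 exec-done | I2 reads
c4: I1 writes R3
c7: I2 exec-done
c8: I2 writes R1
c9: I3 issues→ADD
c10: I3 reads
c12: I3 exec-done
c13: I3 writes R1
c14: I4 issues→ADD
c15: I4 reads | I5 issues→DIV
c17: I4 exec-done
c18: I4 writes R1
c19: I5 reads
c27: I5 exec-done
c28: I5 writes R3
c29: I6 issues→DIV
c30: I6 reads
c38: I6 exec-done
c39: I6 writes R3

I4 = (14, 15, 17, 18)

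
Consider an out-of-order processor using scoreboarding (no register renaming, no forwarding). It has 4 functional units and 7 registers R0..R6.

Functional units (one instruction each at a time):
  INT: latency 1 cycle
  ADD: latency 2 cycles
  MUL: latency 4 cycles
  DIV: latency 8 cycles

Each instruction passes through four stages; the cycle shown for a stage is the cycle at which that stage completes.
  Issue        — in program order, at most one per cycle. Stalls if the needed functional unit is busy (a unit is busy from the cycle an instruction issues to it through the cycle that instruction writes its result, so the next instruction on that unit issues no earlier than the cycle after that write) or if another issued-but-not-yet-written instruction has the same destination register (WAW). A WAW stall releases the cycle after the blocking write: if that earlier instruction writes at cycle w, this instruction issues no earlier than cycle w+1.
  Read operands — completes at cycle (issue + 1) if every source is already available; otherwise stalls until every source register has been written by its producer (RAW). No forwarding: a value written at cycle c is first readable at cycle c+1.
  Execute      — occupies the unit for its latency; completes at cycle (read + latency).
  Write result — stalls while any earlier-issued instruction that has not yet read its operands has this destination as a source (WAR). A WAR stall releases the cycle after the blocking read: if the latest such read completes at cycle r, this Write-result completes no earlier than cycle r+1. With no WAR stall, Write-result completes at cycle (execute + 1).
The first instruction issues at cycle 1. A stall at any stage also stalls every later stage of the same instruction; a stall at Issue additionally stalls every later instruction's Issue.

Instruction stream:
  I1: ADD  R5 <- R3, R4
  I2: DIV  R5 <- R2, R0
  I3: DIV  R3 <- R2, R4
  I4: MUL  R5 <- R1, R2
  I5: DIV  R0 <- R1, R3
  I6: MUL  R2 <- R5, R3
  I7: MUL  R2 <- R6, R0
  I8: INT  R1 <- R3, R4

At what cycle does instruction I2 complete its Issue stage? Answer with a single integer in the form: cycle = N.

I1 -> (1, 2, 4, 5)
I2 -> (6, 7, 15, 16)  // WAW R5: wait I1 write@5
I3 -> (17, 18, 26, 27)  // struct: DIV busy until I2 writes@16
I4 -> (18, 19, 23, 24)
I5 -> (28, 29, 37, 38)  // struct: DIV busy until I3 writes@27
I6 -> (29, 30, 34, 35)
I7 -> (36, 39, 43, 44)  // struct: MUL busy until I6 writes@35, RAW R0: wait I5 write@38
I8 -> (37, 38, 39, 40)

cycle = 6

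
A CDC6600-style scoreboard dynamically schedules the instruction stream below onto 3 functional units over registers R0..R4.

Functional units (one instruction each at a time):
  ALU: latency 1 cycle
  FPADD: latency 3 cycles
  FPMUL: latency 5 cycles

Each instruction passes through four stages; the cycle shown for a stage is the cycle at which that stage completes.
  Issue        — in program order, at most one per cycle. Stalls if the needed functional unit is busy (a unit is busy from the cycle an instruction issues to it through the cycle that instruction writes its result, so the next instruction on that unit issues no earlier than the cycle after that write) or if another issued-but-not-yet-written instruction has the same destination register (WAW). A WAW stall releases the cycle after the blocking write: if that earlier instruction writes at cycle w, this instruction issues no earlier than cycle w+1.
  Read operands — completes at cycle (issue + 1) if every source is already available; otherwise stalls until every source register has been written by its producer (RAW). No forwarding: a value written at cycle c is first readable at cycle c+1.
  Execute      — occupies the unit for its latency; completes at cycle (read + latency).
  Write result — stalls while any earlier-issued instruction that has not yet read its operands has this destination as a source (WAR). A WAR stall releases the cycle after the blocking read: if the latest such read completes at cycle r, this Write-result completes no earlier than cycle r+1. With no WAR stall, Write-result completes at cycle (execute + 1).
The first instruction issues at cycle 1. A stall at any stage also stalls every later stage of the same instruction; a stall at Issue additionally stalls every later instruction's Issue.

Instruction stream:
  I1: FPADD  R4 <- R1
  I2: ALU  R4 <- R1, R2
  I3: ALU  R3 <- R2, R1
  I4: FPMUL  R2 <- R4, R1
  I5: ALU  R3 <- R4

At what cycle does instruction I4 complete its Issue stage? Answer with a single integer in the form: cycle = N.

cycle = 12

t=1  issue I1 (FPADD)
t=2  I1 read-ops
t=5  I1 finished on FPADD
t=6  I1→R4
t=7  issue I2 (ALU)
t=8  I2 read-ops
t=9  I2 finished on ALU
t=10  I2→R4
t=11  issue I3 (ALU)
t=12  I3 read-ops · issue I4 (FPMUL)
t=13  I3 finished on ALU · I4 read-ops
t=14  I3→R3
t=15  issue I5 (ALU)
t=16  I5 read-ops
t=17  I5 finished on ALU
t=18  I4 finished on FPMUL · I5→R3
t=19  I4→R2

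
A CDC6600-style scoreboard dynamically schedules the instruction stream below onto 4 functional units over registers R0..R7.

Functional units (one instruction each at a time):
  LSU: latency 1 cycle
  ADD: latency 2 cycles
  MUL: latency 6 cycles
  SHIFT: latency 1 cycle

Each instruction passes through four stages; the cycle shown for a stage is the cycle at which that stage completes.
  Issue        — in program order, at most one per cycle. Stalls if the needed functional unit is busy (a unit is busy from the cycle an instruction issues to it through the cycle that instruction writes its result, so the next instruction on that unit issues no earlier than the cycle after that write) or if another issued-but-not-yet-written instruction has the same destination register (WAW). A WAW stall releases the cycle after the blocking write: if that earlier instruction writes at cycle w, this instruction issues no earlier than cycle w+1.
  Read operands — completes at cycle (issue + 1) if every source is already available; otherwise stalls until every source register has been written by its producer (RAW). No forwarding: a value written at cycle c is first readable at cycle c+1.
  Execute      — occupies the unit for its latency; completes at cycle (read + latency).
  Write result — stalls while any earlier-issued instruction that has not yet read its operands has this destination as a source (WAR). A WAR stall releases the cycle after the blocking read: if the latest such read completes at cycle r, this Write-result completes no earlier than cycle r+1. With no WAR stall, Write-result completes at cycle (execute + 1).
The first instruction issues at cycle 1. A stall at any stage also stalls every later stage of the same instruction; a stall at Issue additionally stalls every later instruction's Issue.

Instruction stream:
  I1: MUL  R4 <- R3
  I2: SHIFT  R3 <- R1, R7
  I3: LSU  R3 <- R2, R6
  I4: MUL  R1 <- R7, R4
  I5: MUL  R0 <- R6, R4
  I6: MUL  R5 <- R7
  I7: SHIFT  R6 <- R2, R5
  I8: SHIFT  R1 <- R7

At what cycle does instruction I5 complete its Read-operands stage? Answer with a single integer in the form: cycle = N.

c1: I1→MUL
c2: I1 RO; I2→SHIFT
c3: I2 RO
c4: I2 EX
c5: I2 WR R3
c6: I3→LSU
c7: I3 RO
c8: I1 EX; I3 EX
c9: I1 WR R4; I3 WR R3
c10: I4→MUL
c11: I4 RO
c17: I4 EX
c18: I4 WR R1
c19: I5→MUL
c20: I5 RO
c26: I5 EX
c27: I5 WR R0
c28: I6→MUL
c29: I6 RO; I7→SHIFT
c35: I6 EX
c36: I6 WR R5
c37: I7 RO
c38: I7 EX
c39: I7 WR R6
c40: I8→SHIFT
c41: I8 RO
c42: I8 EX
c43: I8 WR R1

cycle = 20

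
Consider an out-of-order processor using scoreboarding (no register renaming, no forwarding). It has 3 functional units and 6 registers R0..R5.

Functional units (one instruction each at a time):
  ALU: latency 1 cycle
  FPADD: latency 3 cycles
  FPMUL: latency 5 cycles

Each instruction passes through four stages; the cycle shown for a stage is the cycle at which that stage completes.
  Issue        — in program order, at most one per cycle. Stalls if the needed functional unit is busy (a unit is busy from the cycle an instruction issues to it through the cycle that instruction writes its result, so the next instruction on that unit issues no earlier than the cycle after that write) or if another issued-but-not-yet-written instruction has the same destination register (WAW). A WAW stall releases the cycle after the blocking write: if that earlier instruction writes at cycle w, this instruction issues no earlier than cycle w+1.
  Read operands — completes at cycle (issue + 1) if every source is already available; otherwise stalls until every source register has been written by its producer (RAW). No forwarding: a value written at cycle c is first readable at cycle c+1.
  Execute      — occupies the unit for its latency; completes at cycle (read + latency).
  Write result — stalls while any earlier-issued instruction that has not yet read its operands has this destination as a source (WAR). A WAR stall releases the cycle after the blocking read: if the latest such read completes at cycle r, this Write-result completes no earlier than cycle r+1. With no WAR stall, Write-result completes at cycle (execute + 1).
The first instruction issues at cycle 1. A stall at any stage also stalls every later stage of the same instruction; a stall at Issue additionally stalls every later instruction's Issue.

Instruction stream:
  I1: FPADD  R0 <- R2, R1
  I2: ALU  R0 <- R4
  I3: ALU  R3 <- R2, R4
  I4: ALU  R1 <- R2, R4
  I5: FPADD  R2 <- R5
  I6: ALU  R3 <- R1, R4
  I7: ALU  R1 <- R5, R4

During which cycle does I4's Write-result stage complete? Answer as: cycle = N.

cycle = 18

[I1] 1/2/5/6
[I2] 7/8/9/10  (WAW R0: wait I1 write@6)
[I3] 11/12/13/14  (struct: ALU busy until I2 writes@10)
[I4] 15/16/17/18  (struct: ALU busy until I3 writes@14)
[I5] 16/17/20/21
[I6] 19/20/21/22  (struct: ALU busy until I4 writes@18)
[I7] 23/24/25/26  (struct: ALU busy until I6 writes@22)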